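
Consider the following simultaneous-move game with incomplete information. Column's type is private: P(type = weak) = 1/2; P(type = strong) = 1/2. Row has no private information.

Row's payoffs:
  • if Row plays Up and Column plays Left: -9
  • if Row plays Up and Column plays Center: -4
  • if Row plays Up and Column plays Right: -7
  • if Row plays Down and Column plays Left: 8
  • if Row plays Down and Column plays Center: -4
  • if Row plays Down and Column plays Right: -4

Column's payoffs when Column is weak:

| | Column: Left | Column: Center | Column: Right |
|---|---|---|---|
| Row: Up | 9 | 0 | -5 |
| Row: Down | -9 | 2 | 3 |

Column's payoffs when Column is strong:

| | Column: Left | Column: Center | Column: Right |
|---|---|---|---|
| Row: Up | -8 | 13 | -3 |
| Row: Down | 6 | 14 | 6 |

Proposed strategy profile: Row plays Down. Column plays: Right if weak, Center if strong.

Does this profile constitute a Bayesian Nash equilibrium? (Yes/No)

A profile is a BNE iff every type of every player is best-responding given beliefs about the other side.
Row plays Down: E[Down] = 1/2·(-4) + 1/2·(-4) = -4; E[Up] = -11/2. Best-responding. ✓
Column (type weak), facing Down: Left gives -9, Center gives 2, Right gives 3. Proposed Right is best. ✓
Column (type strong), facing Down: Left gives 6, Center gives 14, Right gives 6. Proposed Center is best. ✓

Yes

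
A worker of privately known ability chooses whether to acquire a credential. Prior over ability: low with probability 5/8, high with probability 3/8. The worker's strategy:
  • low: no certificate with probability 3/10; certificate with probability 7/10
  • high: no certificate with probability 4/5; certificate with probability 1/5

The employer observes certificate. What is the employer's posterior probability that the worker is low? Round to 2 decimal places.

Apply Bayes' rule using the sender's strategy as the likelihood.
P(certificate) = (5/8)·(7/10) + (3/8)·(1/5) = 41/80
P(low | certificate) = ((5/8)·(7/10)) / (41/80) = (7/16) / (41/80) = 35/41

0.85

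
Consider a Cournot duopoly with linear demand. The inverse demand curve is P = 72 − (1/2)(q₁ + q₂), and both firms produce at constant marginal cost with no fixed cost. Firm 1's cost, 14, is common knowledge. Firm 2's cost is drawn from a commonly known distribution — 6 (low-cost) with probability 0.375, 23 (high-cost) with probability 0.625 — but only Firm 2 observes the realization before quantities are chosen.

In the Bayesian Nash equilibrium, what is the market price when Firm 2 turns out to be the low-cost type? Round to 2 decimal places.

28.90

Type-c best response for Firm 2: q₂(c) = (72 − c) − q₁/2.
Firm 1 maximizes expected profit; its first-order condition is 72 − q₁ − (1/2)E[q₂] − 14 = 0.
Substituting E[q₂] and solving: E[c₂] = 16.625, so q₁ = (72 − 2·14 + 16.625)/(3/2) = 40.4167.
q₂(low-cost) = 45.7917, so P = 72 − (1/2)·(40.4167 + 45.7917) = 28.8958.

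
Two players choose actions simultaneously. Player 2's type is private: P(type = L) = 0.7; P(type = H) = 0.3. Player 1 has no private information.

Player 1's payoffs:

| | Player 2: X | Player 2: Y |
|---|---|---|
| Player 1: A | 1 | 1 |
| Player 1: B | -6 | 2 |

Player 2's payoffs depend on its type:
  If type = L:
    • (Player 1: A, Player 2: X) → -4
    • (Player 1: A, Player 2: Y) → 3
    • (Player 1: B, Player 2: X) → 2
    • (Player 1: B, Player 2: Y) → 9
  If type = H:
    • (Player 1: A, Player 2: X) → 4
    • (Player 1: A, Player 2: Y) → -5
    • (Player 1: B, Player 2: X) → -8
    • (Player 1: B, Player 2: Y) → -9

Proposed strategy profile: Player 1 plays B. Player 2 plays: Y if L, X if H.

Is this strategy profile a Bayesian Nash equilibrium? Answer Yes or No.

Player 1 plays B: E[B] = 0.7·(2) + 0.3·(-6) = -0.4; E[A] = 1. Not best-responding. ✗
Player 2 (type L), facing B: X gives 2, Y gives 9. Proposed Y is best. ✓
Player 2 (type H), facing B: X gives -8, Y gives -9. Proposed X is best. ✓

No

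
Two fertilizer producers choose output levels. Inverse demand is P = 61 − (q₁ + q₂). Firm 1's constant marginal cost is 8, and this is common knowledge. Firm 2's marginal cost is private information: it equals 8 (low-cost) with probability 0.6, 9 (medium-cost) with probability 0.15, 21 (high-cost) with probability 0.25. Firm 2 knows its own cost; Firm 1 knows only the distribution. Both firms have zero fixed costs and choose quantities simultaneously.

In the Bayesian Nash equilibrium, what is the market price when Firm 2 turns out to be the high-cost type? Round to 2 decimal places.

Firm 2 with cost c maximizes (61 − (q₁+q₂) − c)·q₂, giving q₂(c) = (61 − c − q₁)/2.
E[c₂] = 0.6·8 + 0.15·9 + 0.25·21 = 11.4
Firm 1's FOC against E[q₂] yields q₁ = (61 − 2·8 + E[c₂])/3 = (61 − 16 + 11.4)/3 = 18.8.
q₂(high-cost) = 10.6, so P = 61 − (18.8 + 10.6) = 31.6.

31.60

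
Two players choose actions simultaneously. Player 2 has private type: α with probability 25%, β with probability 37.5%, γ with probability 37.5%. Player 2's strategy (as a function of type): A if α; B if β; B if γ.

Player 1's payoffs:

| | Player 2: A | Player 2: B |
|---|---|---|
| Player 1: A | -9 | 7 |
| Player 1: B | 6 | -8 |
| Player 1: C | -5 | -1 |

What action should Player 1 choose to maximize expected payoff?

E[A] = 0.25·(-9) + 0.375·(7) + 0.375·(7) = 3
E[B] = 0.25·(6) + 0.375·(-8) + 0.375·(-8) = -4.5
E[C] = 0.25·(-5) + 0.375·(-1) + 0.375·(-1) = -2
Best response: A (3 is the largest).

A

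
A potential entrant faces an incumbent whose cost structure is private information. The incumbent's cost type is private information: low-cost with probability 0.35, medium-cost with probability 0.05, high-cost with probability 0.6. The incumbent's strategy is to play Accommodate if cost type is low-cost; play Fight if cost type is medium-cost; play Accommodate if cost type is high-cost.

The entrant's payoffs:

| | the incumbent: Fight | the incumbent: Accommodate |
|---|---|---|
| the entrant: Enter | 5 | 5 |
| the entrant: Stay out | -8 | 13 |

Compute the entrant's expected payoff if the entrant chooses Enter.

E[Enter] = 0.35·5 + 0.05·5 + 0.6·5 = 1.75 + 0.25 + 3 = 5

5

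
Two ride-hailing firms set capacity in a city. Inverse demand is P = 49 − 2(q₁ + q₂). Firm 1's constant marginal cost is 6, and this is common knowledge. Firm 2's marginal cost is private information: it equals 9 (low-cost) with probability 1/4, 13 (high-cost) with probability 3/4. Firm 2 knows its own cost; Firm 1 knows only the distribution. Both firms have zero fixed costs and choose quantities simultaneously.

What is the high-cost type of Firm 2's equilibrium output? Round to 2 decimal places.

Firm 2 with cost c maximizes (49 − 2(q₁+q₂) − c)·q₂, giving q₂(c) = (49 − c − 2q₁)/4.
E[c₂] = 1/4·9 + 3/4·13 = 12
Firm 1's FOC against E[q₂] yields q₁ = (49 − 2·6 + E[c₂])/6 = (49 − 12 + 12)/6 = 8.16667.
q₂(high-cost) = (49 − 13 − 2·8.16667)/4 = 4.91667.

4.92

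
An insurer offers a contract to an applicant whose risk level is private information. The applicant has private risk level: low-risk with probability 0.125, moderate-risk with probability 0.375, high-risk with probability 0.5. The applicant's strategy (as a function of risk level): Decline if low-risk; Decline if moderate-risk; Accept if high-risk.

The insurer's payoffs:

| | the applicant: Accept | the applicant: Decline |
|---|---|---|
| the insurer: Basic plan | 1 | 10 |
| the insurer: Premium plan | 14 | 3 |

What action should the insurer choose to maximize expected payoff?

Premium plan

Compute the insurer's expected payoff for each action, taking the expectation over the applicant's type.
E[Basic plan] = 0.125·(10) + 0.375·(10) + 0.5·(1) = 5.5
E[Premium plan] = 0.125·(3) + 0.375·(3) + 0.5·(14) = 8.5
Best response: Premium plan (8.5 is the largest).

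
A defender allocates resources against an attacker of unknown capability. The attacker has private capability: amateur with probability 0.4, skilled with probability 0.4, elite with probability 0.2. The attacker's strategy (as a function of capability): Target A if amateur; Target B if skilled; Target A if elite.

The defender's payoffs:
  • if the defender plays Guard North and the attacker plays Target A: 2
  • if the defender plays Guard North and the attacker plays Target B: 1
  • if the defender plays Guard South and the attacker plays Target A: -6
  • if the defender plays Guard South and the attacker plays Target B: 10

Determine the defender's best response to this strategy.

Compute the defender's expected payoff for each action, taking the expectation over the attacker's type.
E[Guard North] = 0.4·(2) + 0.4·(1) + 0.2·(2) = 1.6
E[Guard South] = 0.4·(-6) + 0.4·(10) + 0.2·(-6) = 0.4
Best response: Guard North (1.6 is the largest).

Guard North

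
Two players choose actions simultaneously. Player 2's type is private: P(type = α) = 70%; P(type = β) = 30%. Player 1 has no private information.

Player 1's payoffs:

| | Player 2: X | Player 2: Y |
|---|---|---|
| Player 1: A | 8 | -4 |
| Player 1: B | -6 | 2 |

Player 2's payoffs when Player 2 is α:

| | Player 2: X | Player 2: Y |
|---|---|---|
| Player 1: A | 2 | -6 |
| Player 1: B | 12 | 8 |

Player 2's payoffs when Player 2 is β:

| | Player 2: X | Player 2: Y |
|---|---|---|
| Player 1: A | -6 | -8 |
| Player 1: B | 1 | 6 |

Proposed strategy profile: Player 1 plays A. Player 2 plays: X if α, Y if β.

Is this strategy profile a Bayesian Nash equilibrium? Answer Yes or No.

No

Player 1 plays A: E[A] = 0.7·(8) + 0.3·(-4) = 4.4; E[B] = -3.6. Best-responding. ✓
Player 2 (type α), facing A: X gives 2, Y gives -6. Proposed X is best. ✓
Player 2 (type β), facing A: X gives -6, Y gives -8. Proposed Y is not best — profitable deviation exists. ✗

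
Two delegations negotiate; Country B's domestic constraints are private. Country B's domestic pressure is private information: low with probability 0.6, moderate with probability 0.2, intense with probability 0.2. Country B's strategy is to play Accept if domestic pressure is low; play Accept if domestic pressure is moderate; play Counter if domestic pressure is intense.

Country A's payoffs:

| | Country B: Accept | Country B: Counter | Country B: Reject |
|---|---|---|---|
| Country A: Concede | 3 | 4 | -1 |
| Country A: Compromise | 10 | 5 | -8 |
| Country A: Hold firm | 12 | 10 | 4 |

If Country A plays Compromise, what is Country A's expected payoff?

E[Compromise] = 0.6·10 + 0.2·10 + 0.2·5 = 6 + 2 + 1 = 9

9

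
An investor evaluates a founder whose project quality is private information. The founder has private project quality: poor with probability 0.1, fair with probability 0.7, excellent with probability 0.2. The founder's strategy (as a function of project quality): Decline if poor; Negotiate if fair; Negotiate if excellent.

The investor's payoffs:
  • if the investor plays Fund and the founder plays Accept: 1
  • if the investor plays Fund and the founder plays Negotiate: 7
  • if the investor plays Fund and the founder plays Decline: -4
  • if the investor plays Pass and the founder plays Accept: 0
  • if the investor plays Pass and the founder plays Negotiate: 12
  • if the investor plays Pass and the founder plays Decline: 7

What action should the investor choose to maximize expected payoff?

Pass

E[Fund] = 0.1·(-4) + 0.7·(7) + 0.2·(7) = 5.9
E[Pass] = 0.1·(7) + 0.7·(12) + 0.2·(12) = 11.5
Best response: Pass (11.5 is the largest).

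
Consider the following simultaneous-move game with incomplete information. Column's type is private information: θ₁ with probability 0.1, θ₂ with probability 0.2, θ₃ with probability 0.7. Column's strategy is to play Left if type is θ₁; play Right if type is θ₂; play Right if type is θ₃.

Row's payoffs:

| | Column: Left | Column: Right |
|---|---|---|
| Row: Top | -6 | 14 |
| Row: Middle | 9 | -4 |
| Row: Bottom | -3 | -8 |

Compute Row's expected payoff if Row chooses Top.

E[Top] = 0.1·(-6) + 0.2·14 + 0.7·14 = (-0.6) + 2.8 + 9.8 = 12

12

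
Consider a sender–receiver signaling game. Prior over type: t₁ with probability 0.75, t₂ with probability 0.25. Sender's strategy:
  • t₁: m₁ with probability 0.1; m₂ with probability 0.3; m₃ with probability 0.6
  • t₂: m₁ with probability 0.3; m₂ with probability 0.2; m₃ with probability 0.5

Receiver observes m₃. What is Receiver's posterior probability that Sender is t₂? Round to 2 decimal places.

P(m₃) = 0.75·0.6 + 0.25·0.5 = 0.575
P(t₂ | m₃) = (0.25·0.5) / 0.575 = 0.125 / 0.575 = 0.217391

0.22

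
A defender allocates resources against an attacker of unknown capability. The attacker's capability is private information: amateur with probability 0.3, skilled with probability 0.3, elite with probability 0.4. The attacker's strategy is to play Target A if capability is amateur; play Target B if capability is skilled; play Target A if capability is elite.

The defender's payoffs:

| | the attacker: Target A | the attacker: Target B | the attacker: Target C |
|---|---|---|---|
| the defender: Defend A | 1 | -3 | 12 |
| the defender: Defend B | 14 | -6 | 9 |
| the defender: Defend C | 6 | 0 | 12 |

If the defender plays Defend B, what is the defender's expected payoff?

8

E[Defend B] = 0.3·14 + 0.3·(-6) + 0.4·14 = 4.2 + (-1.8) + 5.6 = 8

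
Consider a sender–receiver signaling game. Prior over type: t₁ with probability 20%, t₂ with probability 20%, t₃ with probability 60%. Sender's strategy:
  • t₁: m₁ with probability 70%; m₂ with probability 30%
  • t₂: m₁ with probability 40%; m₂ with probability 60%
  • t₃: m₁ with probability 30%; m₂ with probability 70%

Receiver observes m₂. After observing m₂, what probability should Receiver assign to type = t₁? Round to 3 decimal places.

Apply Bayes' rule using the sender's strategy as the likelihood.
P(m₂) = 0.2·0.3 + 0.2·0.6 + 0.6·0.7 = 0.6
P(t₁ | m₂) = (0.2·0.3) / 0.6 = 0.06 / 0.6 = 0.1

0.100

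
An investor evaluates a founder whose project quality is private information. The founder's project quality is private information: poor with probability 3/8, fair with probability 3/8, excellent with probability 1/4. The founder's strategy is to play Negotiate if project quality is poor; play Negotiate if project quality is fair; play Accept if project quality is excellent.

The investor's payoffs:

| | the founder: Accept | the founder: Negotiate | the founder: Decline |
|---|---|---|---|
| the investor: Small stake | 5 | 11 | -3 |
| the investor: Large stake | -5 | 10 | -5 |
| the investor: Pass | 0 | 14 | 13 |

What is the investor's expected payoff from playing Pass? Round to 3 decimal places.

10.500

Take the expectation over the founder's project quality, weighting each type's action by its prior probability.
E[Pass] = 3/8·14 + 3/8·14 + 1/4·0 = 21/4 + 21/4 + 0 = 21/2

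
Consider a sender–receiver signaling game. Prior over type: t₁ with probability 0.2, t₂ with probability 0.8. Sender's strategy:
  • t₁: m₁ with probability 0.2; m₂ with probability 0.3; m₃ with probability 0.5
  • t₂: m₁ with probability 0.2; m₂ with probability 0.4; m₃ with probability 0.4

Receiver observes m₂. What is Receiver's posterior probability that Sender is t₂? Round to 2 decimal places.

Apply Bayes' rule using the sender's strategy as the likelihood.
P(m₂) = 0.2·0.3 + 0.8·0.4 = 0.38
P(t₂ | m₂) = (0.8·0.4) / 0.38 = 0.32 / 0.38 = 0.842105

0.84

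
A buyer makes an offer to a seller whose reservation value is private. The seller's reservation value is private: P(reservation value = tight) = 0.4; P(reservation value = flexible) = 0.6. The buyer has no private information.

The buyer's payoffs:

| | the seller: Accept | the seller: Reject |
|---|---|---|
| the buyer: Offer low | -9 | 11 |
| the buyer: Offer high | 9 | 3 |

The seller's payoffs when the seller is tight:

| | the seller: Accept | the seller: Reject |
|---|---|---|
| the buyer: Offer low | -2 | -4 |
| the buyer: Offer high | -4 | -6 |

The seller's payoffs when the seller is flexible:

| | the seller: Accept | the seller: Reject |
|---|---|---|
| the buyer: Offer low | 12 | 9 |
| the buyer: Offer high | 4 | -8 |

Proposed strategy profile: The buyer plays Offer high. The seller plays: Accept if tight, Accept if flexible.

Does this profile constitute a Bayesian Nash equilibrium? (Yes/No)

Yes

The buyer plays Offer high: E[Offer high] = 0.4·(9) + 0.6·(9) = 9; E[Offer low] = -9. Best-responding. ✓
The seller (reservation value tight), facing Offer high: Accept gives -4, Reject gives -6. Proposed Accept is best. ✓
The seller (reservation value flexible), facing Offer high: Accept gives 4, Reject gives -8. Proposed Accept is best. ✓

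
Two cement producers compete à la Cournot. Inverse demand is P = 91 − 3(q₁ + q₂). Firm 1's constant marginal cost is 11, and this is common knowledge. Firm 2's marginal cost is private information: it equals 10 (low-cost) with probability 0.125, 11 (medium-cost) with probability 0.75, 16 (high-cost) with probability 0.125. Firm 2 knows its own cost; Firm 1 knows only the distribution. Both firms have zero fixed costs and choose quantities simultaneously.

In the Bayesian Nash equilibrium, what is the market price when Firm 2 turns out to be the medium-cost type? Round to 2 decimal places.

37.58

Firm 2 with cost c maximizes (91 − 3(q₁+q₂) − c)·q₂, giving q₂(c) = (91 − c − 3q₁)/6.
E[c₂] = 0.125·10 + 0.75·11 + 0.125·16 = 11.5
Firm 1's FOC against E[q₂] yields q₁ = (91 − 2·11 + E[c₂])/9 = (91 − 22 + 11.5)/9 = 8.94444.
q₂(medium-cost) = 8.86111, so P = 91 − 3·(8.94444 + 8.86111) = 37.5833.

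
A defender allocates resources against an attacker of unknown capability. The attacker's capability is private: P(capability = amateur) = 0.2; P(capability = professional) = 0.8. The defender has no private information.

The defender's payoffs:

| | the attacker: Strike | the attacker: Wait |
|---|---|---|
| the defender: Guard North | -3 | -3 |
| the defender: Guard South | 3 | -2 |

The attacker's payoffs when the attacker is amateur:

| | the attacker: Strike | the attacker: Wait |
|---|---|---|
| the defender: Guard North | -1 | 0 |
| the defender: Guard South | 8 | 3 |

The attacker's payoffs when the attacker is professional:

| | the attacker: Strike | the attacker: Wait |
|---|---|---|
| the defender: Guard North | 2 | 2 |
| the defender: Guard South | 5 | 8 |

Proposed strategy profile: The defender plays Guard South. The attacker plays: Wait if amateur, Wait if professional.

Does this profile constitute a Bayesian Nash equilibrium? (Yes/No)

The defender plays Guard South: E[Guard South] = 0.2·(-2) + 0.8·(-2) = -2; E[Guard North] = -3. Best-responding. ✓
The attacker (capability amateur), facing Guard South: Strike gives 8, Wait gives 3. Proposed Wait is not best — profitable deviation exists. ✗
The attacker (capability professional), facing Guard South: Strike gives 5, Wait gives 8. Proposed Wait is best. ✓

No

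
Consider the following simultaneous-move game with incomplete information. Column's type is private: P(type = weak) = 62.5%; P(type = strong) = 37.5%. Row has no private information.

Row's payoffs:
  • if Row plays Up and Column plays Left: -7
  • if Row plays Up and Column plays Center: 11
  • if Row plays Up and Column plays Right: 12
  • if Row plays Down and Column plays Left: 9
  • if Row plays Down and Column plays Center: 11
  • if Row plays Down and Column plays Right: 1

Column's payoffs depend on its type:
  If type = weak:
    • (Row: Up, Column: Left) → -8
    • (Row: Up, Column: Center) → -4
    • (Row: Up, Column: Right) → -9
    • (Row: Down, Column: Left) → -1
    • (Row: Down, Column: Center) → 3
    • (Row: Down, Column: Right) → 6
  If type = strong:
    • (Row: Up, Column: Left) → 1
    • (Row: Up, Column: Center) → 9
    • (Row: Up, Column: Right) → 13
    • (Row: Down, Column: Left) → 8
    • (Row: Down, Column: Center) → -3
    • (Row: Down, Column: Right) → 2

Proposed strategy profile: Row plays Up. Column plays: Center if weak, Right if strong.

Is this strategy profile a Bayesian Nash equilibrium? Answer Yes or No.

Yes

A profile is a BNE iff every type of every player is best-responding given beliefs about the other side.
Row plays Up: E[Up] = 0.625·(11) + 0.375·(12) = 11.375; E[Down] = 7.25. Best-responding. ✓
Column (type weak), facing Up: Left gives -8, Center gives -4, Right gives -9. Proposed Center is best. ✓
Column (type strong), facing Up: Left gives 1, Center gives 9, Right gives 13. Proposed Right is best. ✓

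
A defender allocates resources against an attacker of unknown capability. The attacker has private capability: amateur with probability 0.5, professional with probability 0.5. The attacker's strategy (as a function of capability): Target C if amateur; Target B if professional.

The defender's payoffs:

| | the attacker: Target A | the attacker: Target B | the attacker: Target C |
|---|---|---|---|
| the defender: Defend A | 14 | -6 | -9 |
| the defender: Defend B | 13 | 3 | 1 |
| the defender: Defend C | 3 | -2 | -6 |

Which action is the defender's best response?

E[Defend A] = 0.5·(-9) + 0.5·(-6) = -7.5
E[Defend B] = 0.5·(1) + 0.5·(3) = 2
E[Defend C] = 0.5·(-6) + 0.5·(-2) = -4
Best response: Defend B (2 is the largest).

Defend B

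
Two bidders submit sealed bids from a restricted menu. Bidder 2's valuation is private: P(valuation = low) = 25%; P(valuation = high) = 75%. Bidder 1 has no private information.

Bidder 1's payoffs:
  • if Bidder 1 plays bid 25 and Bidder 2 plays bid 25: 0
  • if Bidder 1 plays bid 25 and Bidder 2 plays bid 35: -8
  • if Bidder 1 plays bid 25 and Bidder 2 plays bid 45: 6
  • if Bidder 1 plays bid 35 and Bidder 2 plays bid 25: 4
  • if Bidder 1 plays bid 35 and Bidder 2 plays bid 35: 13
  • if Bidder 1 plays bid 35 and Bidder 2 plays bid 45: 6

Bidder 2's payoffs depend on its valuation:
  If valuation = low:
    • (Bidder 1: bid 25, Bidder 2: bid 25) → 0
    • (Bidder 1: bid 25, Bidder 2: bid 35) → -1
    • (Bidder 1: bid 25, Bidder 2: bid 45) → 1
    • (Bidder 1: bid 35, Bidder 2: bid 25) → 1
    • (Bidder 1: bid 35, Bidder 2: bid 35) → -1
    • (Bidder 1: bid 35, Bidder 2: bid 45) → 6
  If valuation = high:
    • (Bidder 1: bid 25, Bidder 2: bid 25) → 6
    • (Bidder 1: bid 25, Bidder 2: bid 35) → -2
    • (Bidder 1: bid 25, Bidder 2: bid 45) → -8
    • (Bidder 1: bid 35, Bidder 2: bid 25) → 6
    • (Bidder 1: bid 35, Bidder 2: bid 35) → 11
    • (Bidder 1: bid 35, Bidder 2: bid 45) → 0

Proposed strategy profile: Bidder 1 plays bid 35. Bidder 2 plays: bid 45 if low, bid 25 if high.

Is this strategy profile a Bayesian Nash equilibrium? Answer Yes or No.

No

Bidder 1 plays bid 35: E[bid 35] = 0.25·(6) + 0.75·(4) = 4.5; E[bid 25] = 1.5. Best-responding. ✓
Bidder 2 (valuation low), facing bid 35: bid 25 gives 1, bid 35 gives -1, bid 45 gives 6. Proposed bid 45 is best. ✓
Bidder 2 (valuation high), facing bid 35: bid 25 gives 6, bid 35 gives 11, bid 45 gives 0. Proposed bid 25 is not best — profitable deviation exists. ✗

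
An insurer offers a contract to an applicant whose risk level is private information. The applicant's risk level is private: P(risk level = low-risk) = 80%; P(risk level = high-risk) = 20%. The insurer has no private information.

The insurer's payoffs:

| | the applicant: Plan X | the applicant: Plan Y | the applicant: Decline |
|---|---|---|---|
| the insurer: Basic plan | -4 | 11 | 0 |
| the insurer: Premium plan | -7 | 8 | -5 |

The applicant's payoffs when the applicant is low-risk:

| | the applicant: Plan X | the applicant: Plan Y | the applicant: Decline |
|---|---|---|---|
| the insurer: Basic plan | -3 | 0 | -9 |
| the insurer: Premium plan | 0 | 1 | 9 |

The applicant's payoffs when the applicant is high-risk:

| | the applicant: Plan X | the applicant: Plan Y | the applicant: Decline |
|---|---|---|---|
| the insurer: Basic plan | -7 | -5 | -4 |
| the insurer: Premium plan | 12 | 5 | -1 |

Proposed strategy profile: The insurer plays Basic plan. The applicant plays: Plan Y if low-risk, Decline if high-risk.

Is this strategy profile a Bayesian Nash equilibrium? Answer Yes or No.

The insurer plays Basic plan: E[Basic plan] = 0.8·(11) + 0.2·(0) = 8.8; E[Premium plan] = 5.4. Best-responding. ✓
The applicant (risk level low-risk), facing Basic plan: Plan X gives -3, Plan Y gives 0, Decline gives -9. Proposed Plan Y is best. ✓
The applicant (risk level high-risk), facing Basic plan: Plan X gives -7, Plan Y gives -5, Decline gives -4. Proposed Decline is best. ✓

Yes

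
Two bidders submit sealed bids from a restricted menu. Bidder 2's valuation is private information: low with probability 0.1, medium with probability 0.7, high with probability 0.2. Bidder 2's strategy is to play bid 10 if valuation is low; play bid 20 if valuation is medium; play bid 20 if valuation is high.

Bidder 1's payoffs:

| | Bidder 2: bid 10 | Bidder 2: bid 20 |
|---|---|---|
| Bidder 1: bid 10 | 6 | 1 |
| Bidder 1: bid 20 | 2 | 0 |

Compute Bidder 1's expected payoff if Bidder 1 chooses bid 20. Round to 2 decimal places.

E[bid 20] = 0.1·2 + 0.7·0 + 0.2·0 = 0.2 + 0 + 0 = 0.2

0.20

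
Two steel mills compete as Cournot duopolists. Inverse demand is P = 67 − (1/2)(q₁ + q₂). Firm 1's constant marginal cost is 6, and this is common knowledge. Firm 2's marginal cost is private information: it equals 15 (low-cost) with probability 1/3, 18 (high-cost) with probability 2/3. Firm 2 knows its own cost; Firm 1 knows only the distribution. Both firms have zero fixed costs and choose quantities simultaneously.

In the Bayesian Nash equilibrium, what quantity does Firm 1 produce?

48

Type-c best response for Firm 2: q₂(c) = (67 − c) − q₁/2.
Firm 1 maximizes expected profit; its first-order condition is 67 − q₁ − (1/2)E[q₂] − 6 = 0.
Substituting E[q₂] and solving: E[c₂] = 17, so q₁ = (67 − 2·6 + 17)/(3/2) = 48.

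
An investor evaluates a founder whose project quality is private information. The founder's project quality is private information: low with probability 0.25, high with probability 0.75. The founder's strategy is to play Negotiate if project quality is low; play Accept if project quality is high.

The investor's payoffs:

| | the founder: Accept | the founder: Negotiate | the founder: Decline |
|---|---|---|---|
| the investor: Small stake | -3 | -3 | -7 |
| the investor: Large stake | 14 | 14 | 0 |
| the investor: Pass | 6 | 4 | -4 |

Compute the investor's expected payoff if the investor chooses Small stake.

Take the expectation over the founder's project quality, weighting each type's action by its prior probability.
E[Small stake] = 0.25·(-3) + 0.75·(-3) = (-0.75) + (-2.25) = -3

-3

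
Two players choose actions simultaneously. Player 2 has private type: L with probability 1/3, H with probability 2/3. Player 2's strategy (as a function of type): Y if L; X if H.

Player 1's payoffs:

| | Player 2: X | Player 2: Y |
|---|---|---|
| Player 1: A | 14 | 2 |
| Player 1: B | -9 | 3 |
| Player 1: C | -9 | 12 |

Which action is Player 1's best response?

A

E[A] = 1/3·(2) + 2/3·(14) = 10
E[B] = 1/3·(3) + 2/3·(-9) = -5
E[C] = 1/3·(12) + 2/3·(-9) = -2
Best response: A (10 is the largest).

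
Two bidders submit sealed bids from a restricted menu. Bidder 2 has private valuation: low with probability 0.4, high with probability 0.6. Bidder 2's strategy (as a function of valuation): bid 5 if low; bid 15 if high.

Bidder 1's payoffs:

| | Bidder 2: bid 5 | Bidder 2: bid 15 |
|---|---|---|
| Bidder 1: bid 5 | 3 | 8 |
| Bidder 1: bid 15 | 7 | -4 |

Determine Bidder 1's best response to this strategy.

bid 5

Compute Bidder 1's expected payoff for each action, taking the expectation over Bidder 2's type.
E[bid 5] = 0.4·(3) + 0.6·(8) = 6
E[bid 15] = 0.4·(7) + 0.6·(-4) = 0.4
Best response: bid 5 (6 is the largest).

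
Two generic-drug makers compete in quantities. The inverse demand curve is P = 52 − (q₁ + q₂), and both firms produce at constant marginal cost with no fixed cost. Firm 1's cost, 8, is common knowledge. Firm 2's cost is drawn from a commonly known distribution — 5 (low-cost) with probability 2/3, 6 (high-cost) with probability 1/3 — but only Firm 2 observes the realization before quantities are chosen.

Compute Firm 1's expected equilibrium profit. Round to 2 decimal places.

Firm 2 with cost c maximizes (52 − (q₁+q₂) − c)·q₂, giving q₂(c) = (52 − c − q₁)/2.
E[c₂] = 2/3·5 + 1/3·6 = 5.33333
Firm 1's FOC against E[q₂] yields q₁ = (52 − 2·8 + E[c₂])/3 = (52 − 16 + 5.33333)/3 = 13.7778.
E[P] = 52 − (q₁ + E[q₂]) = 21.7778; Firm 1's expected profit = (E[P] − 8)·q₁ = (21.7778 − 8)·13.7778 = 189.827.

189.83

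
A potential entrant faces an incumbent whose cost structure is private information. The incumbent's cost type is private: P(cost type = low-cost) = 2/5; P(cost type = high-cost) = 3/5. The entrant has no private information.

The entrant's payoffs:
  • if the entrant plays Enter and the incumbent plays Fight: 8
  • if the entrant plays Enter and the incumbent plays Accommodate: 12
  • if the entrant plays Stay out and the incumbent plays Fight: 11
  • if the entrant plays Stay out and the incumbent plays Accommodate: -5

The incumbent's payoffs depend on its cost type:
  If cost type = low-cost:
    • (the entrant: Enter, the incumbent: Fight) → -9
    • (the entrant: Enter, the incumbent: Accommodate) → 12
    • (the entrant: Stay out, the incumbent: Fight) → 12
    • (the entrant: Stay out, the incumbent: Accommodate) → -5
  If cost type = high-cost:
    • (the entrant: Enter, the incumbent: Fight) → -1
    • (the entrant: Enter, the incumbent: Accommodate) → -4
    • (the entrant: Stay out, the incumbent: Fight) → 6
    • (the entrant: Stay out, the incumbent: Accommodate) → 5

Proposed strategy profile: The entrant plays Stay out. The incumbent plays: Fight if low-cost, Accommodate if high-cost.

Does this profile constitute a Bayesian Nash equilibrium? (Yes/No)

A profile is a BNE iff every type of every player is best-responding given beliefs about the other side.
The entrant plays Stay out: E[Stay out] = 2/5·(11) + 3/5·(-5) = 7/5; E[Enter] = 52/5. Not best-responding. ✗
The incumbent (cost type low-cost), facing Stay out: Fight gives 12, Accommodate gives -5. Proposed Fight is best. ✓
The incumbent (cost type high-cost), facing Stay out: Fight gives 6, Accommodate gives 5. Proposed Accommodate is not best — profitable deviation exists. ✗

No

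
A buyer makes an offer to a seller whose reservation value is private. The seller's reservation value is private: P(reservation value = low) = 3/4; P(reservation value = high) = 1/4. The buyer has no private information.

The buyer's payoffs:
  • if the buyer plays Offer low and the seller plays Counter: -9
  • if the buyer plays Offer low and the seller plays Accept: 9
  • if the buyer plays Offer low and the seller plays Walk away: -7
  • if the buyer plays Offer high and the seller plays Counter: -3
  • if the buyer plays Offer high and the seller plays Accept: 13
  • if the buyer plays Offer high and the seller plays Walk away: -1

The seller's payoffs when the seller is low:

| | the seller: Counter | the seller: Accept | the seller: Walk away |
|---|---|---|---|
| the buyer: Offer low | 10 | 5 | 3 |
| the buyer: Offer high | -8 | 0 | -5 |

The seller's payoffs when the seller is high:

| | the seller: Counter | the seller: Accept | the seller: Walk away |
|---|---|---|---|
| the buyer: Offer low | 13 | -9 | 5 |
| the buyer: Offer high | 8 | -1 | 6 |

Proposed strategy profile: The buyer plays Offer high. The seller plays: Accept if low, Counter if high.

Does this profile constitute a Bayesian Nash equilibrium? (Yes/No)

Yes

The buyer plays Offer high: E[Offer high] = 3/4·(13) + 1/4·(-3) = 9; E[Offer low] = 9/2. Best-responding. ✓
The seller (reservation value low), facing Offer high: Counter gives -8, Accept gives 0, Walk away gives -5. Proposed Accept is best. ✓
The seller (reservation value high), facing Offer high: Counter gives 8, Accept gives -1, Walk away gives 6. Proposed Counter is best. ✓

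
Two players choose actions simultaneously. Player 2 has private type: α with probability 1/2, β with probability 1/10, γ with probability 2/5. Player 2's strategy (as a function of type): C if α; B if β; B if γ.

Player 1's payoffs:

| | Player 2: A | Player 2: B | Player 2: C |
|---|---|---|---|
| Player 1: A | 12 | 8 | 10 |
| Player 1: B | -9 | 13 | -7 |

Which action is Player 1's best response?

A

E[A] = 1/2·(10) + 1/10·(8) + 2/5·(8) = 9
E[B] = 1/2·(-7) + 1/10·(13) + 2/5·(13) = 3
Best response: A (9 is the largest).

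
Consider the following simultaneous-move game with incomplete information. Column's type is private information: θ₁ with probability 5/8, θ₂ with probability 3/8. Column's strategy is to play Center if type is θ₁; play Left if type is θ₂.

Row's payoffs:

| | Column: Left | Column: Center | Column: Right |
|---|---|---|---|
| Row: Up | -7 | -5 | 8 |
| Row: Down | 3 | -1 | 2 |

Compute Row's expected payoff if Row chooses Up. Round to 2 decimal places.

Take the expectation over Column's type, weighting each type's action by its prior probability.
E[Up] = 5/8·(-5) + 3/8·(-7) = (-25/8) + (-21/8) = -23/4

-5.75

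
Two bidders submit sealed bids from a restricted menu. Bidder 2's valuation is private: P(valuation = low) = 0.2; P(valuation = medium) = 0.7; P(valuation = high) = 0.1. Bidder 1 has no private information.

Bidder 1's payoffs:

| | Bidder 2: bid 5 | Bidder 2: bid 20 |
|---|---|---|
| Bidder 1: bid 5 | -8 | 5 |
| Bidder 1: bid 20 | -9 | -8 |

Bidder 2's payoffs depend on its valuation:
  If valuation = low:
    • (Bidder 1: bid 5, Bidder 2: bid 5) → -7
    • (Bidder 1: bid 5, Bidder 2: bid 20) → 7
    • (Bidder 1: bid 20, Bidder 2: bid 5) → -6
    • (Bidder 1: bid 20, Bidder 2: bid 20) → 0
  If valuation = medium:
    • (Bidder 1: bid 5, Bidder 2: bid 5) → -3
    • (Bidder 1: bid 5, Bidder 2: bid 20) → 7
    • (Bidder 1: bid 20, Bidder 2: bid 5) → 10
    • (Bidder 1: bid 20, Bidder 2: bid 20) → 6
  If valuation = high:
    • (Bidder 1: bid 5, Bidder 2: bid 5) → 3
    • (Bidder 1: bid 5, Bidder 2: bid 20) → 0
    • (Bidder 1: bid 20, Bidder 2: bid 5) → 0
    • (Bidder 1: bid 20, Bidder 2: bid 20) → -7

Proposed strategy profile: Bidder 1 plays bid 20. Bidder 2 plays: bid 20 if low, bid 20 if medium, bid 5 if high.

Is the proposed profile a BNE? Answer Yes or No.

Bidder 1 plays bid 20: E[bid 20] = 0.2·(-8) + 0.7·(-8) + 0.1·(-9) = -8.1; E[bid 5] = 3.7. Not best-responding. ✗
Bidder 2 (valuation low), facing bid 20: bid 5 gives -6, bid 20 gives 0. Proposed bid 20 is best. ✓
Bidder 2 (valuation medium), facing bid 20: bid 5 gives 10, bid 20 gives 6. Proposed bid 20 is not best — profitable deviation exists. ✗
Bidder 2 (valuation high), facing bid 20: bid 5 gives 0, bid 20 gives -7. Proposed bid 5 is best. ✓

No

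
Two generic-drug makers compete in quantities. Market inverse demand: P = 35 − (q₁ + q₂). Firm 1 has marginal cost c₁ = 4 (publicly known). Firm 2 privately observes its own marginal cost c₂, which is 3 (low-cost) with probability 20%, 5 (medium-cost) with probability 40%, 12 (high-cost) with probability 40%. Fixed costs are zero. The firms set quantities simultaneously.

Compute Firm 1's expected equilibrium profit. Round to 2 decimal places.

Firm 2 with cost c maximizes (35 − (q₁+q₂) − c)·q₂, giving q₂(c) = (35 − c − q₁)/2.
E[c₂] = 0.2·3 + 0.4·5 + 0.4·12 = 7.4
Firm 1's FOC against E[q₂] yields q₁ = (35 − 2·4 + E[c₂])/3 = (35 − 8 + 7.4)/3 = 11.4667.
E[P] = 35 − (q₁ + E[q₂]) = 15.4667; Firm 1's expected profit = (E[P] − 4)·q₁ = (15.4667 − 4)·11.4667 = 131.484.

131.48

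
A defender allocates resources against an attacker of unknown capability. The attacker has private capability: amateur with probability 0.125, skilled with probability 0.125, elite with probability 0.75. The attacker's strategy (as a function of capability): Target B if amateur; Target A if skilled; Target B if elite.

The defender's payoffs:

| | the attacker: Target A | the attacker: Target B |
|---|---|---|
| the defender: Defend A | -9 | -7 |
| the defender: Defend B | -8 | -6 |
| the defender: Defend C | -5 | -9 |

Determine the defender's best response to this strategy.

Defend B

E[Defend A] = 0.125·(-7) + 0.125·(-9) + 0.75·(-7) = -7.25
E[Defend B] = 0.125·(-6) + 0.125·(-8) + 0.75·(-6) = -6.25
E[Defend C] = 0.125·(-9) + 0.125·(-5) + 0.75·(-9) = -8.5
Best response: Defend B (-6.25 is the largest).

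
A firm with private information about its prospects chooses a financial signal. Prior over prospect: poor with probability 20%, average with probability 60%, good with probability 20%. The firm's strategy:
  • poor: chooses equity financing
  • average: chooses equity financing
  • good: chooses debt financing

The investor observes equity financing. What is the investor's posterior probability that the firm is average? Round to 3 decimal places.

0.750

P(equity financing) = 0.2·1 + 0.6·1 + 0.2·0 = 0.8
P(average | equity financing) = (0.6·1) / 0.8 = 0.6 / 0.8 = 0.75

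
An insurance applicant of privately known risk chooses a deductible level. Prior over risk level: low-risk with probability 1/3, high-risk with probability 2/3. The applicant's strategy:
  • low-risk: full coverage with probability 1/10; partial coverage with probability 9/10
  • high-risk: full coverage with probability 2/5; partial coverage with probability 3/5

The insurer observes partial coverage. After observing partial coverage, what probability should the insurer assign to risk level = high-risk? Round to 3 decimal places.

0.571

P(partial coverage) = (1/3)·(9/10) + (2/3)·(3/5) = 7/10
P(high-risk | partial coverage) = ((2/3)·(3/5)) / (7/10) = (2/5) / (7/10) = 4/7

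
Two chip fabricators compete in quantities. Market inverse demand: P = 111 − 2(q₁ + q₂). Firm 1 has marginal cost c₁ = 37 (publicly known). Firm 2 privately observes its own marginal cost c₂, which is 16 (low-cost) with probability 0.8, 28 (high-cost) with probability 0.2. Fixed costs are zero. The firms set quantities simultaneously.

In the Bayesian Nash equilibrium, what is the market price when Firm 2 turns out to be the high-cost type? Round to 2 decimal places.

60.27

Firm 2 with cost c maximizes (111 − 2(q₁+q₂) − c)·q₂, giving q₂(c) = (111 − c − 2q₁)/4.
E[c₂] = 0.8·16 + 0.2·28 = 18.4
Firm 1's FOC against E[q₂] yields q₁ = (111 − 2·37 + E[c₂])/6 = (111 − 74 + 18.4)/6 = 9.23333.
q₂(high-cost) = 16.1333, so P = 111 − 2·(9.23333 + 16.1333) = 60.2667.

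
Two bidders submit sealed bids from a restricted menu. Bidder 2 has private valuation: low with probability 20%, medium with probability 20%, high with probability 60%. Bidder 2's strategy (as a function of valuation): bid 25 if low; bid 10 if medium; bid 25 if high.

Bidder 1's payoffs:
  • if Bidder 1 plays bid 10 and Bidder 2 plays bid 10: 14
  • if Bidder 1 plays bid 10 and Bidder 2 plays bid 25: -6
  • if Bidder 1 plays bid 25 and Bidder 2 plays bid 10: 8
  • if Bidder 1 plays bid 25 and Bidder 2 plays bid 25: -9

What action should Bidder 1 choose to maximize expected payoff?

E[bid 10] = 0.2·(-6) + 0.2·(14) + 0.6·(-6) = -2
E[bid 25] = 0.2·(-9) + 0.2·(8) + 0.6·(-9) = -5.6
Best response: bid 10 (-2 is the largest).

bid 10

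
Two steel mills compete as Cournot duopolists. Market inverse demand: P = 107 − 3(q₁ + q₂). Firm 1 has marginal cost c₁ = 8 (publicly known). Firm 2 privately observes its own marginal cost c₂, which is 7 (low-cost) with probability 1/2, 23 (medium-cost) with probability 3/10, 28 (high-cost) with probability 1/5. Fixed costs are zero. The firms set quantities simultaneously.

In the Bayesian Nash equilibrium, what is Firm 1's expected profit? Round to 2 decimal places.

424.04

Firm 2 with cost c maximizes (107 − 3(q₁+q₂) − c)·q₂, giving q₂(c) = (107 − c − 3q₁)/6.
E[c₂] = 1/2·7 + 3/10·23 + 1/5·28 = 16
Firm 1's FOC against E[q₂] yields q₁ = (107 − 2·8 + E[c₂])/9 = (107 − 16 + 16)/9 = 11.8889.
E[P] = 107 − 3·(q₁ + E[q₂]) = 43.6667; Firm 1's expected profit = (E[P] − 8)·q₁ = (43.6667 − 8)·11.8889 = 424.037.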